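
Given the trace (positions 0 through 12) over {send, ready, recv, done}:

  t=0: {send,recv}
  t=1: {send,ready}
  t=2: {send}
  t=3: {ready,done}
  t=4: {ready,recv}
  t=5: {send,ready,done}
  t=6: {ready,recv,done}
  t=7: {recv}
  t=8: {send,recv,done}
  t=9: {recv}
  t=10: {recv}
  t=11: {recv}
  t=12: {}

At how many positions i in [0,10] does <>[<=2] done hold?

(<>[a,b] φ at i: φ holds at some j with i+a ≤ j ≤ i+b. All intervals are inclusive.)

Evaluate at each i in [0,10]:
  i=0: ✗ (none in [0,2])
  i=1: ✓ (witness j=3)
  i=2: ✓ (witness j=3)
  i=3: ✓ (witness j=3)
  i=4: ✓ (witness j=5)
  i=5: ✓ (witness j=5)
  i=6: ✓ (witness j=6)
  i=7: ✓ (witness j=8)
  i=8: ✓ (witness j=8)
  i=9: ✗ (none in [9,11])
  i=10: ✗ (none in [10,12])
Positions where it holds: {1, 2, 3, 4, 5, 6, 7, 8} → 8.

8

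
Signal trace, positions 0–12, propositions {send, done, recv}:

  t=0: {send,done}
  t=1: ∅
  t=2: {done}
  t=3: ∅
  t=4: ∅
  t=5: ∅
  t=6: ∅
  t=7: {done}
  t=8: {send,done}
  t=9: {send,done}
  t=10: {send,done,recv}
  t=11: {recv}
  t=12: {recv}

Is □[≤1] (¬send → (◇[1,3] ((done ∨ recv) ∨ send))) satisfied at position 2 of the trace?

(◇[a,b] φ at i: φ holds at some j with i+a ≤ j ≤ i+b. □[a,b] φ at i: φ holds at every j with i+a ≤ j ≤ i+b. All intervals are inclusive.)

Check (¬send → (◇[1,3] ((done ∨ recv) ∨ send))) at every j in [2,3]:
  j=2: antecedent true; consequent fails (none in [3,5]) → ✗
  j=3: antecedent true; consequent fails (none in [4,6]) → ✗
Fails at j=2 → formula fails.

No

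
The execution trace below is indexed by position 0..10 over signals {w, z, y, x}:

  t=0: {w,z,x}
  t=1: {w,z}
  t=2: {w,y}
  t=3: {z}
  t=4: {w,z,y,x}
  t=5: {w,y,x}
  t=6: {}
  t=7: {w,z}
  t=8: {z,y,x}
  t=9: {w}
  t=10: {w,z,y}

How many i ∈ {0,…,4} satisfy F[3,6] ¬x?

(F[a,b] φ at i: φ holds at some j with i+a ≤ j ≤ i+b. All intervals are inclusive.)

5

Evaluate at each i in [0,4]:
  i=0: ✓ (witness j=3)
  i=1: ✓ (witness j=6)
  i=2: ✓ (witness j=6)
  i=3: ✓ (witness j=6)
  i=4: ✓ (witness j=7)
Positions where it holds: {0, 1, 2, 3, 4} → 5.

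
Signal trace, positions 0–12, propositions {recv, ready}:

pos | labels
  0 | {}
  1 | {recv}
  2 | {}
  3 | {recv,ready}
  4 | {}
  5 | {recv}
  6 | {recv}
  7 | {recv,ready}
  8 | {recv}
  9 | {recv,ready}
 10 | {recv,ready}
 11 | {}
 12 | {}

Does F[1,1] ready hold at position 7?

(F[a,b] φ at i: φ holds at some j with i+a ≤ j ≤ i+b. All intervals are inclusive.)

No

Check ready at each j in [8,8]:
  j=8: false
No position in the window satisfies it → formula fails.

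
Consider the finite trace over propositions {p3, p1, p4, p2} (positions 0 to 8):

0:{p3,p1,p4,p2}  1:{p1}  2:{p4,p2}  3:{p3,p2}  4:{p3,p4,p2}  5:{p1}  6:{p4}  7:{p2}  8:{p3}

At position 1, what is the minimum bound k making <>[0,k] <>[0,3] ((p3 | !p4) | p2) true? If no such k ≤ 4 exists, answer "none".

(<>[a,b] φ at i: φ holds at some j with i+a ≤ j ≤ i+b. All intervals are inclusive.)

Scan j = 1,2,… for <>[0,3] ((p3 | !p4) | p2):
  j=1: holds
First hit at j=1, so smallest k = 1-1 = 0.

0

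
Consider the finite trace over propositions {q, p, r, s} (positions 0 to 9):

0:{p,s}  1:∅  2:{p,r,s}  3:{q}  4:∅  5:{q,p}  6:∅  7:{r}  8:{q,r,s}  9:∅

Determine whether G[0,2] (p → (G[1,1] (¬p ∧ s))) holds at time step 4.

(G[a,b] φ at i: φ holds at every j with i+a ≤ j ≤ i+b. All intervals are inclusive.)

Check (p → (G[1,1] (¬p ∧ s))) at every j in [4,6]:
  j=4: antecedent false → ✓
  j=5: antecedent true; consequent fails at 6 → ✗
  j=6: antecedent false → ✓
Fails at j=5 → formula fails.

Does not hold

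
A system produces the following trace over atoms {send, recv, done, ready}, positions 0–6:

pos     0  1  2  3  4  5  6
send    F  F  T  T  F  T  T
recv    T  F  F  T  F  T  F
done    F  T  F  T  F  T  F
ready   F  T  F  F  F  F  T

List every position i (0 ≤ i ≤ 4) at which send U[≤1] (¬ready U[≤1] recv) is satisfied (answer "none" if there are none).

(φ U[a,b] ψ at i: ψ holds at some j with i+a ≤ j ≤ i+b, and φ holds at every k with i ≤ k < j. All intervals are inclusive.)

Evaluate at each i in [0,4]:
  i=0: ✓ (rhs at j=0)
  i=1: ✗ (lhs fails at k=1 before rhs at j=2)
  i=2: ✓ (rhs at j=2)
  i=3: ✓ (rhs at j=3)
  i=4: ✓ (rhs at j=4)

0, 2, 3, 4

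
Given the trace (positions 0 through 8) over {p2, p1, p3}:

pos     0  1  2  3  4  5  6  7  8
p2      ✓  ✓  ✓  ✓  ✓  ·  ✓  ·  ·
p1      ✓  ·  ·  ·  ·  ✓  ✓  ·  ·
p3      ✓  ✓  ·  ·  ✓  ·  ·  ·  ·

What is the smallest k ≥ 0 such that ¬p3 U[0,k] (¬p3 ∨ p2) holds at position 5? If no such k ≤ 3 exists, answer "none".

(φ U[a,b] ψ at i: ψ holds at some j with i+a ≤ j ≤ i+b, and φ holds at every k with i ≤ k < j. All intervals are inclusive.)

0

Need earliest j ≥ 5 with (¬p3 ∨ p2), and ¬p3 at every k in [5,j-1].
  j=5: rhs holds (empty prefix). k = 0.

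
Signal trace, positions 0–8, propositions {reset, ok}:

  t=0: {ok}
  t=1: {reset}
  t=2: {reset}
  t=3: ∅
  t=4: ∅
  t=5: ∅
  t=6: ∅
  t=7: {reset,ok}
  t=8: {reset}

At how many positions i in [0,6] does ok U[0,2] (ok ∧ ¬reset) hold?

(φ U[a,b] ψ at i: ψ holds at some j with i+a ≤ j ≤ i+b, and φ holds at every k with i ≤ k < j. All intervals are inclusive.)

Evaluate at each i in [0,6]:
  i=0: ✓ (rhs at j=0)
  i=1: ✗ (no rhs in [1,3])
  i=2: ✗ (no rhs in [2,4])
  i=3: ✗ (no rhs in [3,5])
  i=4: ✗ (no rhs in [4,6])
  i=5: ✗ (no rhs in [5,7])
  i=6: ✗ (no rhs in [6,8])
Positions where it holds: {0} → 1.

1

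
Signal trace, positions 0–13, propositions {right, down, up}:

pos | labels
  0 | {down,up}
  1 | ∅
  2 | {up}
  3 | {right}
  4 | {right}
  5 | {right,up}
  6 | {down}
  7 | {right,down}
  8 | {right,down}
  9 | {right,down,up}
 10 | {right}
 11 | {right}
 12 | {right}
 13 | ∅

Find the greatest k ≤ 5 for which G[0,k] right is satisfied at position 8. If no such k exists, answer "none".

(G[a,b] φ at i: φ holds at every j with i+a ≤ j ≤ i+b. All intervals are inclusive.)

right must hold from j=8 onward; find where it first fails.
  j=8: holds
  j=9: holds
  j=10: holds
  j=11: holds
  j=12: holds
  j=13: fails
Holds on [8,12], so largest k = 4.

4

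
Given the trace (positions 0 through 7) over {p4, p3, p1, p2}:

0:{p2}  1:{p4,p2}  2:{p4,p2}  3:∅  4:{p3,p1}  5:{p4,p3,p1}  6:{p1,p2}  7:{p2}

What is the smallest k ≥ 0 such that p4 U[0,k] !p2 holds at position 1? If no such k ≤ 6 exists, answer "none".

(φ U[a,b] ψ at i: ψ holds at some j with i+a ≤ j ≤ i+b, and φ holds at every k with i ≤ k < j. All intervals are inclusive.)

2

Need earliest j ≥ 1 with !p2, and p4 at every k in [1,j-1].
  j=1: rhs fails.
  j=2: rhs fails.
  j=3: rhs holds; lhs holds on [1,2]. k = 2.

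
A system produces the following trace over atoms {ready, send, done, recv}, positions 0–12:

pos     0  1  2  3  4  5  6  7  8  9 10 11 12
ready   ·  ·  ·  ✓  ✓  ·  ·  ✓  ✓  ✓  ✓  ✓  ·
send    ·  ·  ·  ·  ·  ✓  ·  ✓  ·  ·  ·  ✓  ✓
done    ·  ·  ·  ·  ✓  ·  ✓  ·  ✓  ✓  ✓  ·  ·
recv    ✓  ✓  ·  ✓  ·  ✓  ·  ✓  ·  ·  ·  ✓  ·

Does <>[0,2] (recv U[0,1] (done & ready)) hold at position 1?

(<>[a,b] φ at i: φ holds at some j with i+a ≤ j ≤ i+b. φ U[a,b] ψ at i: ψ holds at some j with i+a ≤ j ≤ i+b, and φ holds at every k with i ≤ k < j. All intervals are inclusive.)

Check (recv U[0,1] (done & ready)) at each j in [1,3]:
  j=1: fails
  j=2: fails
  j=3: holds
Found at j=3 → formula holds.

Holds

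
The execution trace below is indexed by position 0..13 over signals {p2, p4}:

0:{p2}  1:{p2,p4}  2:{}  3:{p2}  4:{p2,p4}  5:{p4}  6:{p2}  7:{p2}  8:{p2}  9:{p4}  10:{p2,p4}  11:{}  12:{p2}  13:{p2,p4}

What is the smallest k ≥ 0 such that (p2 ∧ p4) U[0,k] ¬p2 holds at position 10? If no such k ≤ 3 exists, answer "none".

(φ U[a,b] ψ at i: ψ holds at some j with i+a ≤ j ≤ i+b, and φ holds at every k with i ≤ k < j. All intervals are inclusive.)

Need earliest j ≥ 10 with ¬p2, and (p2 ∧ p4) at every k in [10,j-1].
  j=10: rhs fails.
  j=11: rhs holds; lhs holds on [10,10]. k = 1.

1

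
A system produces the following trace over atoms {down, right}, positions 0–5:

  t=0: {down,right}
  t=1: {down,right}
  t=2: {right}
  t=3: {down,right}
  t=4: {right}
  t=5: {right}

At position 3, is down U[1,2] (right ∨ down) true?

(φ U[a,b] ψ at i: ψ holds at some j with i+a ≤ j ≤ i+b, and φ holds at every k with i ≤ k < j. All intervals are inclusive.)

Holds

Need some j in [4,5] with (right ∨ down), and down at every k in [3,j-1].
  j=4: (right ∨ down) holds; down holds at every k in [3,3] → satisfied.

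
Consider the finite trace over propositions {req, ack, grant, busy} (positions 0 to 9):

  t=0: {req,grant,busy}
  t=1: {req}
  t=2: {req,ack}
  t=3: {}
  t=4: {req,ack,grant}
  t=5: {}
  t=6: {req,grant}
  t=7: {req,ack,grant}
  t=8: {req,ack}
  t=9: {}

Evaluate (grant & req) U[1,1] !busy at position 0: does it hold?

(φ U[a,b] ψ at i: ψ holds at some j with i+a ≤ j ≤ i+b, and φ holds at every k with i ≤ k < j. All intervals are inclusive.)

Need some j in [1,1] with !busy, and (grant & req) at every k in [0,j-1].
  j=1: !busy holds; (grant & req) holds at every k in [0,0] → satisfied.

True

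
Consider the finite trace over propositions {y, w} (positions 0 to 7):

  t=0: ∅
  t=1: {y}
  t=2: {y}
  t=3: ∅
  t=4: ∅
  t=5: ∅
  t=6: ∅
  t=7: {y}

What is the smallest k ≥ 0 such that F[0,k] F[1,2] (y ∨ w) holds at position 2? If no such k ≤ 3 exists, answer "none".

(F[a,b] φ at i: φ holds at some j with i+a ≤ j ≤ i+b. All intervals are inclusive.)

3

Scan j = 2,3,… for F[1,2] (y ∨ w):
  j=2: fails
  j=3: fails
  j=4: fails
  j=5: holds
First hit at j=5, so smallest k = 5-2 = 3.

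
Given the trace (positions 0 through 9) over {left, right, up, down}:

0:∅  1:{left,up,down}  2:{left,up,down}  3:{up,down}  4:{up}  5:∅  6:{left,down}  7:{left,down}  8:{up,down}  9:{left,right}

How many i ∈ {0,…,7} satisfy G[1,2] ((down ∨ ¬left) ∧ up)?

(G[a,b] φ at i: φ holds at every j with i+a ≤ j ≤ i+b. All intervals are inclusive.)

Evaluate at each i in [0,7]:
  i=0: ✓ (all of [1,2])
  i=1: ✓ (all of [2,3])
  i=2: ✓ (all of [3,4])
  i=3: ✗ (fails at j=5)
  i=4: ✗ (fails at j=5)
  i=5: ✗ (fails at j=6)
  i=6: ✗ (fails at j=7)
  i=7: ✗ (fails at j=9)
Positions where it holds: {0, 1, 2} → 3.

3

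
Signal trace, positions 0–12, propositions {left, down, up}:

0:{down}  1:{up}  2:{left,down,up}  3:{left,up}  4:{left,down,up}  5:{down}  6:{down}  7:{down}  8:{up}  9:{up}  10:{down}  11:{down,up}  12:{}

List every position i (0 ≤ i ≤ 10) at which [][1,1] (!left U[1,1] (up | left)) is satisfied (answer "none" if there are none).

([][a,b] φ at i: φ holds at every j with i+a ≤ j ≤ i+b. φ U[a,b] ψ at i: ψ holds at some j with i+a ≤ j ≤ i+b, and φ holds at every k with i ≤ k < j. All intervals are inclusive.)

Evaluate at each i in [0,10]:
  i=0: ✓ (all of [1,1])
  i=1: ✗ (fails at j=2)
  i=2: ✗ (fails at j=3)
  i=3: ✗ (fails at j=4)
  i=4: ✗ (fails at j=5)
  i=5: ✗ (fails at j=6)
  i=6: ✓ (all of [7,7])
  i=7: ✓ (all of [8,8])
  i=8: ✗ (fails at j=9)
  i=9: ✓ (all of [10,10])
  i=10: ✗ (fails at j=11)

0, 6, 7, 9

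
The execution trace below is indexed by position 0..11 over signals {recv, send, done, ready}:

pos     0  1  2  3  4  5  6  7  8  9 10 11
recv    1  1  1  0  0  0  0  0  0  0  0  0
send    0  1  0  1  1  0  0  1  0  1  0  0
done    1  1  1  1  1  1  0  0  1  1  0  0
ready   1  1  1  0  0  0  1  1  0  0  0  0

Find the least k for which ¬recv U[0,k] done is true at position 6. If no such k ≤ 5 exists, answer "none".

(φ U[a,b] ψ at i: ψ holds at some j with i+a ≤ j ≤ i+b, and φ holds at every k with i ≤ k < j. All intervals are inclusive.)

2

Need earliest j ≥ 6 with done, and ¬recv at every k in [6,j-1].
  j=6: rhs fails.
  j=7: rhs fails.
  j=8: rhs holds; lhs holds on [6,7]. k = 2.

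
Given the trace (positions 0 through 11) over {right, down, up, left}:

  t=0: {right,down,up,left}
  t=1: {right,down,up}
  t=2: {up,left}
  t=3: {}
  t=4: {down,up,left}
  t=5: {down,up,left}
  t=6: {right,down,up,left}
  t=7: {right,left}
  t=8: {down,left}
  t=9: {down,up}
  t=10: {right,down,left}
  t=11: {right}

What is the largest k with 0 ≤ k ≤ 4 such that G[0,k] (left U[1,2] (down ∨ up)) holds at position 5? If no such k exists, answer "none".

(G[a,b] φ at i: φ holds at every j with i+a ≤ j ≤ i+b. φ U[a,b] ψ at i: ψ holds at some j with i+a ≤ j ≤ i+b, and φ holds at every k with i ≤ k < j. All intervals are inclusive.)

3

(left U[1,2] (down ∨ up)) must hold from j=5 onward; find where it first fails.
  j=5: holds
  j=6: holds
  j=7: holds
  j=8: holds
  j=9: fails
Holds on [5,8], so largest k = 3.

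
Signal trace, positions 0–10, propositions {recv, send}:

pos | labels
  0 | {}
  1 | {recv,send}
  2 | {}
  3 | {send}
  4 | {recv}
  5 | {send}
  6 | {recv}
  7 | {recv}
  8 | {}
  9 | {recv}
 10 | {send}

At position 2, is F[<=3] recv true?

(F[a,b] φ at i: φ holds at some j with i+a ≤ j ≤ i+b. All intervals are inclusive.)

Yes

Check recv at each j in [2,5]:
  j=2: false
  j=3: false
  j=4: true
  j=5: false
Found at j=4 → formula holds.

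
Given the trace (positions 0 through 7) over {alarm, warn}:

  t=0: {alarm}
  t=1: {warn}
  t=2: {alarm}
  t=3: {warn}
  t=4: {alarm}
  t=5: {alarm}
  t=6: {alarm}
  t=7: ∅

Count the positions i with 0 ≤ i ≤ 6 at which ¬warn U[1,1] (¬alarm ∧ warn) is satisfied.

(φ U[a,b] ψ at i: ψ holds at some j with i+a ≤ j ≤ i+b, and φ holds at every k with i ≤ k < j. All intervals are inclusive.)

2

Evaluate at each i in [0,6]:
  i=0: ✓ (rhs at j=1; lhs holds on [0,0])
  i=1: ✗ (no rhs in [2,2])
  i=2: ✓ (rhs at j=3; lhs holds on [2,2])
  i=3: ✗ (no rhs in [4,4])
  i=4: ✗ (no rhs in [5,5])
  i=5: ✗ (no rhs in [6,6])
  i=6: ✗ (no rhs in [7,7])
Positions where it holds: {0, 2} → 2.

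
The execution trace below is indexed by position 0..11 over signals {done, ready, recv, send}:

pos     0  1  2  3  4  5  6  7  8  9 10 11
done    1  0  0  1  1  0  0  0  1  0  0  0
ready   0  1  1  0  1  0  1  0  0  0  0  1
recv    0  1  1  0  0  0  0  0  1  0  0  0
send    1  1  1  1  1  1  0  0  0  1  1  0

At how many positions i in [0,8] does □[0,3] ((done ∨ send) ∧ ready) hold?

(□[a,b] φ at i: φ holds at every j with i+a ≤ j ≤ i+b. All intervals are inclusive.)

0

Evaluate at each i in [0,8]:
  i=0: ✗ (fails at j=0)
  i=1: ✗ (fails at j=3)
  i=2: ✗ (fails at j=3)
  i=3: ✗ (fails at j=3)
  i=4: ✗ (fails at j=5)
  i=5: ✗ (fails at j=5)
  i=6: ✗ (fails at j=6)
  i=7: ✗ (fails at j=7)
  i=8: ✗ (fails at j=8)
Positions where it holds: {} → 0.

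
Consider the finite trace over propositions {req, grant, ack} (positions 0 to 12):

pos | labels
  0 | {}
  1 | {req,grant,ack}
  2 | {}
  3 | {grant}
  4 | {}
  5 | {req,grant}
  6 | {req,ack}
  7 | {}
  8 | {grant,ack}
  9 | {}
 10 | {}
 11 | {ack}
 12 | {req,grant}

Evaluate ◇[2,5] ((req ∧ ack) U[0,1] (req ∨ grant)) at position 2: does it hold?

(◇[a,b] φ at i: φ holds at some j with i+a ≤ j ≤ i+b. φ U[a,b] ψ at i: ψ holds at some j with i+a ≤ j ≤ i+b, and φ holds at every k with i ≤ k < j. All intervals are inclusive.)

Check ((req ∧ ack) U[0,1] (req ∨ grant)) at each j in [4,7]:
  j=4: fails
  j=5: holds
  j=6: holds
  j=7: fails
Found at j=5 → formula holds.

True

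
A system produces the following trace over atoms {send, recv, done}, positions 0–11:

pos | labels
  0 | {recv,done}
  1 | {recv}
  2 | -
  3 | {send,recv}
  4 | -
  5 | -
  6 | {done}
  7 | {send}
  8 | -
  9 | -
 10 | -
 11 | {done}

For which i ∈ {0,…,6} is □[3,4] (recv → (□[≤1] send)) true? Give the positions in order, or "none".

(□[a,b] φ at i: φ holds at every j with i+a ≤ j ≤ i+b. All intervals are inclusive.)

Evaluate at each i in [0,6]:
  i=0: ✗ (fails at j=3)
  i=1: ✓ (all of [4,5])
  i=2: ✓ (all of [5,6])
  i=3: ✓ (all of [6,7])
  i=4: ✓ (all of [7,8])
  i=5: ✓ (all of [8,9])
  i=6: ✓ (all of [9,10])

1, 2, 3, 4, 5, 6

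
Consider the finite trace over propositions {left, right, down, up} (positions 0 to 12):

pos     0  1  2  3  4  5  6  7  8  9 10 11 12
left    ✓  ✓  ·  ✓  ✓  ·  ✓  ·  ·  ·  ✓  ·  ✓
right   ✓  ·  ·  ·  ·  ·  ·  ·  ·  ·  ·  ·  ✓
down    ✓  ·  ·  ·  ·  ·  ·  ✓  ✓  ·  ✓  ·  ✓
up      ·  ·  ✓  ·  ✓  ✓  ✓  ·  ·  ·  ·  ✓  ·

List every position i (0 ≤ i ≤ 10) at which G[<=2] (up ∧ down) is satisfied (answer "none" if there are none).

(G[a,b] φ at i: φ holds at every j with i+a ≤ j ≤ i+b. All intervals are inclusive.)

none

Evaluate at each i in [0,10]:
  i=0: ✗ (fails at j=0)
  i=1: ✗ (fails at j=1)
  i=2: ✗ (fails at j=2)
  i=3: ✗ (fails at j=3)
  i=4: ✗ (fails at j=4)
  i=5: ✗ (fails at j=5)
  i=6: ✗ (fails at j=6)
  i=7: ✗ (fails at j=7)
  i=8: ✗ (fails at j=8)
  i=9: ✗ (fails at j=9)
  i=10: ✗ (fails at j=10)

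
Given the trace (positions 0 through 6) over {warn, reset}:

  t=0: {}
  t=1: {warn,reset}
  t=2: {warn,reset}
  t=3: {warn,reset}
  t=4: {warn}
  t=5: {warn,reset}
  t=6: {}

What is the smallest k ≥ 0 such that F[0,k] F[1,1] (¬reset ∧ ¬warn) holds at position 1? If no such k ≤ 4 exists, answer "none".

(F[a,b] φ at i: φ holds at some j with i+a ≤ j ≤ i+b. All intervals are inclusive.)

4

Scan j = 1,2,… for F[1,1] (¬reset ∧ ¬warn):
  j=1: fails
  j=2: fails
  j=3: fails
  j=4: fails
  j=5: holds
First hit at j=5, so smallest k = 5-1 = 4.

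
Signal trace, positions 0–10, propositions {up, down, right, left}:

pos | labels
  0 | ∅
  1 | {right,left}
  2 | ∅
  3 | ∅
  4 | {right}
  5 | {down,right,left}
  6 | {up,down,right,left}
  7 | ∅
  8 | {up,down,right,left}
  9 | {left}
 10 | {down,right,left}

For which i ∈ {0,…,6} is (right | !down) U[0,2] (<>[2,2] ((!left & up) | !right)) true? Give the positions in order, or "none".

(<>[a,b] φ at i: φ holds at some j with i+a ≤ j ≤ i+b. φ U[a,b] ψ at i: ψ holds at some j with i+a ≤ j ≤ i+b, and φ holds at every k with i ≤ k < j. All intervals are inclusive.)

Evaluate at each i in [0,6]:
  i=0: ✓ (rhs at j=0)
  i=1: ✓ (rhs at j=1)
  i=2: ✗ (no rhs in [2,4])
  i=3: ✓ (rhs at j=5; lhs holds on [3,4])
  i=4: ✓ (rhs at j=5; lhs holds on [4,4])
  i=5: ✓ (rhs at j=5)
  i=6: ✓ (rhs at j=7; lhs holds on [6,6])

0, 1, 3, 4, 5, 6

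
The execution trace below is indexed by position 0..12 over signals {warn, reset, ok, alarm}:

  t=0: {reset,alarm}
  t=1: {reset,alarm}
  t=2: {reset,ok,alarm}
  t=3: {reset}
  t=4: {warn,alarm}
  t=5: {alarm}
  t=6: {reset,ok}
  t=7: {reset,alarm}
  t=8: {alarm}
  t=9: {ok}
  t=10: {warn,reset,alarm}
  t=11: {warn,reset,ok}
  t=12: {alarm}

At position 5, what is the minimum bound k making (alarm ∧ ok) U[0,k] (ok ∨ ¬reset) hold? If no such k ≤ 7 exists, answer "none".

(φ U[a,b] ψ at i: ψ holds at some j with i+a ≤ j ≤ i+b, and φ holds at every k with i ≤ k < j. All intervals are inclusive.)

0

Need earliest j ≥ 5 with (ok ∨ ¬reset), and (alarm ∧ ok) at every k in [5,j-1].
  j=5: rhs holds (empty prefix). k = 0.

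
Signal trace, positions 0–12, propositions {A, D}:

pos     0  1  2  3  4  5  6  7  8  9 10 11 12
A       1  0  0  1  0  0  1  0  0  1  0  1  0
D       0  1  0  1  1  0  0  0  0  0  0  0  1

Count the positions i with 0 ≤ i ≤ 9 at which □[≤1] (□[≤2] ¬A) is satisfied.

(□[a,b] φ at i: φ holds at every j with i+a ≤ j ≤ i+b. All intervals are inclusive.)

Evaluate at each i in [0,9]:
  i=0: ✗ (fails at j=0)
  i=1: ✗ (fails at j=1)
  i=2: ✗ (fails at j=2)
  i=3: ✗ (fails at j=3)
  i=4: ✗ (fails at j=4)
  i=5: ✗ (fails at j=5)
  i=6: ✗ (fails at j=6)
  i=7: ✗ (fails at j=7)
  i=8: ✗ (fails at j=8)
  i=9: ✗ (fails at j=9)
Positions where it holds: {} → 0.

0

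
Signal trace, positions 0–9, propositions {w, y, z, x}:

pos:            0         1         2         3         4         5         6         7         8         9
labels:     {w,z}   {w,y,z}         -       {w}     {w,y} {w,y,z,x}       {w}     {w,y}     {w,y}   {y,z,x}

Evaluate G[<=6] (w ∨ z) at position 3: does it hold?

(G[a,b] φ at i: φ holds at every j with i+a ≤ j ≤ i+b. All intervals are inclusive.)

Check (w ∨ z) at every j in [3,9]:
  j=3: true
  j=4: true
  j=5: true
  j=6: true
  j=7: true
  j=8: true
  j=9: true
All positions satisfy it → formula holds.

Yes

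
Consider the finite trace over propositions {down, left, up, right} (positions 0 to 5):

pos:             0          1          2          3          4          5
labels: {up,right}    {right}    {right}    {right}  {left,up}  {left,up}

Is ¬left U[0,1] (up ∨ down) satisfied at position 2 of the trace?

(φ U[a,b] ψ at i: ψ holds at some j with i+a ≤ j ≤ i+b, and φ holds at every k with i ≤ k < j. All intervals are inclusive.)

Need some j in [2,3] with (up ∨ down), and ¬left at every k in [2,j-1].
  j=2: (up ∨ down) false.
  j=3: (up ∨ down) false.
No j in the window works → until fails.

No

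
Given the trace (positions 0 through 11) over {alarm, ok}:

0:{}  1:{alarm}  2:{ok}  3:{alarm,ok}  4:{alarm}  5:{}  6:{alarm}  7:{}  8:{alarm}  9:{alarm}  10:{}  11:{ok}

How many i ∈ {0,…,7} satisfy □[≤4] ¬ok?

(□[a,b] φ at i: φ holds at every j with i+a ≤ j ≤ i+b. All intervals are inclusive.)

Evaluate at each i in [0,7]:
  i=0: ✗ (fails at j=2)
  i=1: ✗ (fails at j=2)
  i=2: ✗ (fails at j=2)
  i=3: ✗ (fails at j=3)
  i=4: ✓ (all of [4,8])
  i=5: ✓ (all of [5,9])
  i=6: ✓ (all of [6,10])
  i=7: ✗ (fails at j=11)
Positions where it holds: {4, 5, 6} → 3.

3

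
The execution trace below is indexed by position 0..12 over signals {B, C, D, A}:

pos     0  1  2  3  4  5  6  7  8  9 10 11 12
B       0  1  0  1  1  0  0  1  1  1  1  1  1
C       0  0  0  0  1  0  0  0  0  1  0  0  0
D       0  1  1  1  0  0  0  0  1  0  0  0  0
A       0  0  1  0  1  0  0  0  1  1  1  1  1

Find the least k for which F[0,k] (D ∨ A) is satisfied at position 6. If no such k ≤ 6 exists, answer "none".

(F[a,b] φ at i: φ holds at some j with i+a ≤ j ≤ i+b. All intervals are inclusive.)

2

Scan j = 6,7,… for (D ∨ A):
  j=6: fails
  j=7: fails
  j=8: holds
First hit at j=8, so smallest k = 8-6 = 2.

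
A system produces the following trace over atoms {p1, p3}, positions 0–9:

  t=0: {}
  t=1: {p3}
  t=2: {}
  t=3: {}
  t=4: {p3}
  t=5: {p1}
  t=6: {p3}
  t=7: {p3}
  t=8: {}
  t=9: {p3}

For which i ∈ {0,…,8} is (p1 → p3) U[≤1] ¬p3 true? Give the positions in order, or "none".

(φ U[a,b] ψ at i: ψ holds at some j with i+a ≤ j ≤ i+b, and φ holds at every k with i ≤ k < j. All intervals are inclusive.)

0, 1, 2, 3, 4, 5, 7, 8

Evaluate at each i in [0,8]:
  i=0: ✓ (rhs at j=0)
  i=1: ✓ (rhs at j=2; lhs holds on [1,1])
  i=2: ✓ (rhs at j=2)
  i=3: ✓ (rhs at j=3)
  i=4: ✓ (rhs at j=5; lhs holds on [4,4])
  i=5: ✓ (rhs at j=5)
  i=6: ✗ (no rhs in [6,7])
  i=7: ✓ (rhs at j=8; lhs holds on [7,7])
  i=8: ✓ (rhs at j=8)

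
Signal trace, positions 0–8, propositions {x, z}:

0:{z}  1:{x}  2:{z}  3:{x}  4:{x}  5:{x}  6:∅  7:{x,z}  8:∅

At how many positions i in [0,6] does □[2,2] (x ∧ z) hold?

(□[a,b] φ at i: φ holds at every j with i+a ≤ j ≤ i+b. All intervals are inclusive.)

1

Evaluate at each i in [0,6]:
  i=0: ✗ (fails at j=2)
  i=1: ✗ (fails at j=3)
  i=2: ✗ (fails at j=4)
  i=3: ✗ (fails at j=5)
  i=4: ✗ (fails at j=6)
  i=5: ✓ (all of [7,7])
  i=6: ✗ (fails at j=8)
Positions where it holds: {5} → 1.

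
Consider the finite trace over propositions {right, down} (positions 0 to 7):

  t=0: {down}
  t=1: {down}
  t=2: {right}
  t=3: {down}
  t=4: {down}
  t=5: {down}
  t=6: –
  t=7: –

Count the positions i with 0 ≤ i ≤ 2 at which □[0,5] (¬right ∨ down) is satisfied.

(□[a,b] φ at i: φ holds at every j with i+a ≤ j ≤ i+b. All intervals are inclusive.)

0

Evaluate at each i in [0,2]:
  i=0: ✗ (fails at j=2)
  i=1: ✗ (fails at j=2)
  i=2: ✗ (fails at j=2)
Positions where it holds: {} → 0.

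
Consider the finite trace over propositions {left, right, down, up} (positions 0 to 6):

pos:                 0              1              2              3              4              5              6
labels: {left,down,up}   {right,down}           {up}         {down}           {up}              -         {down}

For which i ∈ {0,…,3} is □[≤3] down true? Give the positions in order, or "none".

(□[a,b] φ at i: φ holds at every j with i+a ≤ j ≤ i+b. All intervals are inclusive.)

Evaluate at each i in [0,3]:
  i=0: ✗ (fails at j=2)
  i=1: ✗ (fails at j=2)
  i=2: ✗ (fails at j=2)
  i=3: ✗ (fails at j=4)

none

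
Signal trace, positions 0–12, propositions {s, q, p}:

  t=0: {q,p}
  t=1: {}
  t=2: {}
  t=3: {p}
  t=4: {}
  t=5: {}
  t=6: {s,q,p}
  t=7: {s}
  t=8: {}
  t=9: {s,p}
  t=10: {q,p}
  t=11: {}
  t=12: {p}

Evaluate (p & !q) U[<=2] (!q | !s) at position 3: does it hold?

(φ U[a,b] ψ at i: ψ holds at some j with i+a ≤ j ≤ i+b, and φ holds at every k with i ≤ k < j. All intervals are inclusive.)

Need some j in [3,5] with (!q | !s), and (p & !q) at every k in [3,j-1].
  j=3: (!q | !s) holds; no prefix to check → satisfied.

Holds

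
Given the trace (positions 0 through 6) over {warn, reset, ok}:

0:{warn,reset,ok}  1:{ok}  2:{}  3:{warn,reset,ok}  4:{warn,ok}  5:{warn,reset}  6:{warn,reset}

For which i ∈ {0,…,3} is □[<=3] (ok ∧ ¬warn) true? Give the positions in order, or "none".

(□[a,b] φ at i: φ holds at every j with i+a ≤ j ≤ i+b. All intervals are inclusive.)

Evaluate at each i in [0,3]:
  i=0: ✗ (fails at j=0)
  i=1: ✗ (fails at j=2)
  i=2: ✗ (fails at j=2)
  i=3: ✗ (fails at j=3)

none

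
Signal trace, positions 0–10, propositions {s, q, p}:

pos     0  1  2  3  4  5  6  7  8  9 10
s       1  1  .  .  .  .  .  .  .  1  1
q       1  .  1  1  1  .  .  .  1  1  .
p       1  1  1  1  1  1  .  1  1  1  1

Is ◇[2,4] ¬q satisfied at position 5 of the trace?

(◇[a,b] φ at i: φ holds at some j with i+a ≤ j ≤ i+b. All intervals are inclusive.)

Yes

Check ¬q at each j in [7,9]:
  j=7: true
  j=8: false
  j=9: false
Found at j=7 → formula holds.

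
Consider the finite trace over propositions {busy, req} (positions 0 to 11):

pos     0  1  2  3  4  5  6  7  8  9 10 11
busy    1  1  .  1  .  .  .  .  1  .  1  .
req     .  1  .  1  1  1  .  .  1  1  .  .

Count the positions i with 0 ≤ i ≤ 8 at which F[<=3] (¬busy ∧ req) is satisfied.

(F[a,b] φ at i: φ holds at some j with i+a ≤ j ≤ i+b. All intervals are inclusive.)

Evaluate at each i in [0,8]:
  i=0: ✗ (none in [0,3])
  i=1: ✓ (witness j=4)
  i=2: ✓ (witness j=4)
  i=3: ✓ (witness j=4)
  i=4: ✓ (witness j=4)
  i=5: ✓ (witness j=5)
  i=6: ✓ (witness j=9)
  i=7: ✓ (witness j=9)
  i=8: ✓ (witness j=9)
Positions where it holds: {1, 2, 3, 4, 5, 6, 7, 8} → 8.

8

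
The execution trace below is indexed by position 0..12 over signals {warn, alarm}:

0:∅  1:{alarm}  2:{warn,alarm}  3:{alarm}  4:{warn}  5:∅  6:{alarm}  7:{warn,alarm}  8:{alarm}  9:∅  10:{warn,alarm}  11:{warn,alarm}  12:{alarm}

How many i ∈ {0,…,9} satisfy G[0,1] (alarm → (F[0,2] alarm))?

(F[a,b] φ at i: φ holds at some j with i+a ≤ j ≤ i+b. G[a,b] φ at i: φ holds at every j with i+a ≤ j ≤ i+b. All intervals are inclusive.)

10

Evaluate at each i in [0,9]:
  i=0: ✓ (all of [0,1])
  i=1: ✓ (all of [1,2])
  i=2: ✓ (all of [2,3])
  i=3: ✓ (all of [3,4])
  i=4: ✓ (all of [4,5])
  i=5: ✓ (all of [5,6])
  i=6: ✓ (all of [6,7])
  i=7: ✓ (all of [7,8])
  i=8: ✓ (all of [8,9])
  i=9: ✓ (all of [9,10])
Positions where it holds: {0, 1, 2, 3, 4, 5, 6, 7, 8, 9} → 10.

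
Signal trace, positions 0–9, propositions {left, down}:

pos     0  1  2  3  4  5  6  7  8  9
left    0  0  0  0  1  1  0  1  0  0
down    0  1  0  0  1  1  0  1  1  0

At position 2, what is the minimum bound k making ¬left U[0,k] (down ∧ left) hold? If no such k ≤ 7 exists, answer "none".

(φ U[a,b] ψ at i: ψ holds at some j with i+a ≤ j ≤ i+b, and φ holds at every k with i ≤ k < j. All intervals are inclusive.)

2

Need earliest j ≥ 2 with (down ∧ left), and ¬left at every k in [2,j-1].
  j=2: rhs fails.
  j=3: rhs fails.
  j=4: rhs holds; lhs holds on [2,3]. k = 2.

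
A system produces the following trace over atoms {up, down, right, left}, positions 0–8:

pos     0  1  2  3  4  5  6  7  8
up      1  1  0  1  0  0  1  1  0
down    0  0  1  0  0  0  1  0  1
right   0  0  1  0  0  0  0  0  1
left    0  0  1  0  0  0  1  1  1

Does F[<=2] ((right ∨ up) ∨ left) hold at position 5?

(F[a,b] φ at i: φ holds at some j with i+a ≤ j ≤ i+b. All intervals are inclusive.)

Check ((right ∨ up) ∨ left) at each j in [5,7]:
  j=5: false
  j=6: true
  j=7: true
Found at j=6 → formula holds.

Yes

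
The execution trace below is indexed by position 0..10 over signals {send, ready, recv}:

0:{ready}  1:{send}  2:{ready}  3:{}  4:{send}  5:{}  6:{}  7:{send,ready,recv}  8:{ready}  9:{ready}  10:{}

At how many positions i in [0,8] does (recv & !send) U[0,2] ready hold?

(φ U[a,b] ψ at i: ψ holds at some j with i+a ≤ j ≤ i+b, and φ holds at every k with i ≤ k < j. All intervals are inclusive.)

Evaluate at each i in [0,8]:
  i=0: ✓ (rhs at j=0)
  i=1: ✗ (lhs fails at k=1 before rhs at j=2)
  i=2: ✓ (rhs at j=2)
  i=3: ✗ (no rhs in [3,5])
  i=4: ✗ (no rhs in [4,6])
  i=5: ✗ (lhs fails at k=5 before rhs at j=7)
  i=6: ✗ (lhs fails at k=6 before rhs at j=7)
  i=7: ✓ (rhs at j=7)
  i=8: ✓ (rhs at j=8)
Positions where it holds: {0, 2, 7, 8} → 4.

4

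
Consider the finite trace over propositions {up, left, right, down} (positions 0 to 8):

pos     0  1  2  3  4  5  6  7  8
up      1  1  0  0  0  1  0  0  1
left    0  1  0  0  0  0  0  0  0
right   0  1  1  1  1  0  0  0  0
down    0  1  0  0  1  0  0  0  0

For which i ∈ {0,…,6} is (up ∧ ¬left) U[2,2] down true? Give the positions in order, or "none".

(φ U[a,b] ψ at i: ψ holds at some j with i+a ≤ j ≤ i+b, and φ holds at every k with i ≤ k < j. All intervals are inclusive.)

none

Evaluate at each i in [0,6]:
  i=0: ✗ (no rhs in [2,2])
  i=1: ✗ (no rhs in [3,3])
  i=2: ✗ (lhs fails at k=2 before rhs at j=4)
  i=3: ✗ (no rhs in [5,5])
  i=4: ✗ (no rhs in [6,6])
  i=5: ✗ (no rhs in [7,7])
  i=6: ✗ (no rhs in [8,8])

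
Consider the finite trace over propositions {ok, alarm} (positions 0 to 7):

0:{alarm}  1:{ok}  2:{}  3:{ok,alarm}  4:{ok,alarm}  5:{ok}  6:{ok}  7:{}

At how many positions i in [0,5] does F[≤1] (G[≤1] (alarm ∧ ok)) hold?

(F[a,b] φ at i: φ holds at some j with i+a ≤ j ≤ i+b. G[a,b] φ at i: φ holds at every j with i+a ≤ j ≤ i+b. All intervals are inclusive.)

2

Evaluate at each i in [0,5]:
  i=0: ✗ (none in [0,1])
  i=1: ✗ (none in [1,2])
  i=2: ✓ (witness j=3)
  i=3: ✓ (witness j=3)
  i=4: ✗ (none in [4,5])
  i=5: ✗ (none in [5,6])
Positions where it holds: {2, 3} → 2.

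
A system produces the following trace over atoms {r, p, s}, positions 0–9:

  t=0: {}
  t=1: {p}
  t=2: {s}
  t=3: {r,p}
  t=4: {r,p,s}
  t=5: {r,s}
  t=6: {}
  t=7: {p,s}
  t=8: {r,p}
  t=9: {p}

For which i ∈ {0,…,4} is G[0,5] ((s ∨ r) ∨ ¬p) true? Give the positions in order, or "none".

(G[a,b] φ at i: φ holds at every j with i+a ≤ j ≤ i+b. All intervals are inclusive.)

Evaluate at each i in [0,4]:
  i=0: ✗ (fails at j=1)
  i=1: ✗ (fails at j=1)
  i=2: ✓ (all of [2,7])
  i=3: ✓ (all of [3,8])
  i=4: ✗ (fails at j=9)

2, 3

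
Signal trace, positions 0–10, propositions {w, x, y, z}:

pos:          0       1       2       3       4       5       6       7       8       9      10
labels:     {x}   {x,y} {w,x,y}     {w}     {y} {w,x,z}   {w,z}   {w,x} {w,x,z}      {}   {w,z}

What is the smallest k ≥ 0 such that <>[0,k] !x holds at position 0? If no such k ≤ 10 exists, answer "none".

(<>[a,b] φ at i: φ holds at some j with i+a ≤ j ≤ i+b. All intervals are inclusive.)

3

Scan j = 0,1,… for !x:
  j=0: fails
  j=1: fails
  j=2: fails
  j=3: holds
First hit at j=3, so smallest k = 3-0 = 3.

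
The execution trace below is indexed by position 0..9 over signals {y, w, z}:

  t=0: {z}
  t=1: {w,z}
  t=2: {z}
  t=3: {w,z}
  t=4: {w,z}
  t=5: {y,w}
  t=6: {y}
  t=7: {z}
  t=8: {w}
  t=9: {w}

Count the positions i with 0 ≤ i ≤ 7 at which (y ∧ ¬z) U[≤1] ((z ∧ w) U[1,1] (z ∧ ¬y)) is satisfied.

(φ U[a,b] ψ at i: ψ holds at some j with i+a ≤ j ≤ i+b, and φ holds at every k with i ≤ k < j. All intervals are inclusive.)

2

Evaluate at each i in [0,7]:
  i=0: ✗ (lhs fails at k=0 before rhs at j=1)
  i=1: ✓ (rhs at j=1)
  i=2: ✗ (lhs fails at k=2 before rhs at j=3)
  i=3: ✓ (rhs at j=3)
  i=4: ✗ (no rhs in [4,5])
  i=5: ✗ (no rhs in [5,6])
  i=6: ✗ (no rhs in [6,7])
  i=7: ✗ (no rhs in [7,8])
Positions where it holds: {1, 3} → 2.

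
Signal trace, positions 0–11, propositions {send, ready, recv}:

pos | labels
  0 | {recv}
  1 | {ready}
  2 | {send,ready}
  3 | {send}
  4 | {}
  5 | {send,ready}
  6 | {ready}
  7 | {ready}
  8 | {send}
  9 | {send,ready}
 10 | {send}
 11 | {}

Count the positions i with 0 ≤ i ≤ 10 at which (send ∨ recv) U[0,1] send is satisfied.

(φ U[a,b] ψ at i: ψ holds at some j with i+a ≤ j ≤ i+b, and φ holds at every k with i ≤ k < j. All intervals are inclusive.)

6

Evaluate at each i in [0,10]:
  i=0: ✗ (no rhs in [0,1])
  i=1: ✗ (lhs fails at k=1 before rhs at j=2)
  i=2: ✓ (rhs at j=2)
  i=3: ✓ (rhs at j=3)
  i=4: ✗ (lhs fails at k=4 before rhs at j=5)
  i=5: ✓ (rhs at j=5)
  i=6: ✗ (no rhs in [6,7])
  i=7: ✗ (lhs fails at k=7 before rhs at j=8)
  i=8: ✓ (rhs at j=8)
  i=9: ✓ (rhs at j=9)
  i=10: ✓ (rhs at j=10)
Positions where it holds: {2, 3, 5, 8, 9, 10} → 6.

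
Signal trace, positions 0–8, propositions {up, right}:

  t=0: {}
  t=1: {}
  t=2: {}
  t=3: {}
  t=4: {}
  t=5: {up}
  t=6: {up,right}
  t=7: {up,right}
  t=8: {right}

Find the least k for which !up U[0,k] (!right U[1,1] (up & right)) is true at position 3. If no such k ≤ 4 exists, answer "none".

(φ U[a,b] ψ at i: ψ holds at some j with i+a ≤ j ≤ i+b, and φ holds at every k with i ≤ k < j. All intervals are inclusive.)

2

Need earliest j ≥ 3 with (!right U[1,1] (up & right)), and !up at every k in [3,j-1].
  j=3: rhs fails.
  j=4: rhs fails.
  j=5: rhs holds; lhs holds on [3,4]. k = 2.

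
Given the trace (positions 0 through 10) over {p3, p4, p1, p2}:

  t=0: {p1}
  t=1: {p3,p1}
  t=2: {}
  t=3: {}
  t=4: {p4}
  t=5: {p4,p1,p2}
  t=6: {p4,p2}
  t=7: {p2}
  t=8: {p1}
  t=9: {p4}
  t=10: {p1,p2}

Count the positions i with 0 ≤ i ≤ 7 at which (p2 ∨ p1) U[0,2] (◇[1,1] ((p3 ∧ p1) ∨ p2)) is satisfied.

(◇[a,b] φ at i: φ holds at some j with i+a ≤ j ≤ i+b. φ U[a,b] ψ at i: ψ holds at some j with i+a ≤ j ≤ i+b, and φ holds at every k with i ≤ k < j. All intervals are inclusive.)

Evaluate at each i in [0,7]:
  i=0: ✓ (rhs at j=0)
  i=1: ✗ (no rhs in [1,3])
  i=2: ✗ (lhs fails at k=2 before rhs at j=4)
  i=3: ✗ (lhs fails at k=3 before rhs at j=4)
  i=4: ✓ (rhs at j=4)
  i=5: ✓ (rhs at j=5)
  i=6: ✓ (rhs at j=6)
  i=7: ✓ (rhs at j=9; lhs holds on [7,8])
Positions where it holds: {0, 4, 5, 6, 7} → 5.

5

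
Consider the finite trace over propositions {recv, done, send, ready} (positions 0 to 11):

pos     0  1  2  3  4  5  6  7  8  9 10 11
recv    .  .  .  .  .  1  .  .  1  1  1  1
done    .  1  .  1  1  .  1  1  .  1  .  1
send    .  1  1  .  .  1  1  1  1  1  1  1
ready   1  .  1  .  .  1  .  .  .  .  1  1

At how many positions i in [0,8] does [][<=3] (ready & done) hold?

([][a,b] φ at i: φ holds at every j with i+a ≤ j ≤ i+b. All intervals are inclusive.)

Evaluate at each i in [0,8]:
  i=0: ✗ (fails at j=0)
  i=1: ✗ (fails at j=1)
  i=2: ✗ (fails at j=2)
  i=3: ✗ (fails at j=3)
  i=4: ✗ (fails at j=4)
  i=5: ✗ (fails at j=5)
  i=6: ✗ (fails at j=6)
  i=7: ✗ (fails at j=7)
  i=8: ✗ (fails at j=8)
Positions where it holds: {} → 0.

0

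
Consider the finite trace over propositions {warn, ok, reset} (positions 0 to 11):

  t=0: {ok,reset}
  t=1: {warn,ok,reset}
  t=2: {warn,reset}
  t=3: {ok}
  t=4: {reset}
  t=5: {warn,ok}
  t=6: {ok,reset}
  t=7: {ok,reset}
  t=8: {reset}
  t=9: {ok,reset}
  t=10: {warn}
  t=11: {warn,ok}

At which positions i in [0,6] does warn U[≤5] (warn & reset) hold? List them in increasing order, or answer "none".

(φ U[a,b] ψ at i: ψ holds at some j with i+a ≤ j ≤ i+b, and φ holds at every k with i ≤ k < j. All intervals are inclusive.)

1, 2

Evaluate at each i in [0,6]:
  i=0: ✗ (lhs fails at k=0 before rhs at j=1)
  i=1: ✓ (rhs at j=1)
  i=2: ✓ (rhs at j=2)
  i=3: ✗ (no rhs in [3,8])
  i=4: ✗ (no rhs in [4,9])
  i=5: ✗ (no rhs in [5,10])
  i=6: ✗ (no rhs in [6,11])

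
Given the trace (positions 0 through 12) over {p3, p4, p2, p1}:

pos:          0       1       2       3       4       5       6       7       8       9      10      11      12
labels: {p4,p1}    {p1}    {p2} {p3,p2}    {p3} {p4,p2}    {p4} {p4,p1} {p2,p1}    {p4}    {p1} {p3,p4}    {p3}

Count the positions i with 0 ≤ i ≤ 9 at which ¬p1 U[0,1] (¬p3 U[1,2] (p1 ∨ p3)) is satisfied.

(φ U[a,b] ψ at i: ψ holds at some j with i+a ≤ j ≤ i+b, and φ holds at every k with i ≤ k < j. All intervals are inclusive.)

9

Evaluate at each i in [0,9]:
  i=0: ✓ (rhs at j=0)
  i=1: ✓ (rhs at j=1)
  i=2: ✓ (rhs at j=2)
  i=3: ✗ (no rhs in [3,4])
  i=4: ✓ (rhs at j=5; lhs holds on [4,4])
  i=5: ✓ (rhs at j=5)
  i=6: ✓ (rhs at j=6)
  i=7: ✓ (rhs at j=7)
  i=8: ✓ (rhs at j=8)
  i=9: ✓ (rhs at j=9)
Positions where it holds: {0, 1, 2, 4, 5, 6, 7, 8, 9} → 9.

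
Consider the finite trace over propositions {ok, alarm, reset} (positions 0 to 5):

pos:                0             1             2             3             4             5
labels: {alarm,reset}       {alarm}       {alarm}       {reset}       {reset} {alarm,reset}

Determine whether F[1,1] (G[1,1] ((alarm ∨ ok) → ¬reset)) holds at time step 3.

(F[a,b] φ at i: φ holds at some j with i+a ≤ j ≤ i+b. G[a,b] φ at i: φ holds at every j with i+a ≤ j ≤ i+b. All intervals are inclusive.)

Check G[1,1] ((alarm ∨ ok) → ¬reset) at each j in [4,4]:
  j=4: fails at 5
No position in the window satisfies it → formula fails.

False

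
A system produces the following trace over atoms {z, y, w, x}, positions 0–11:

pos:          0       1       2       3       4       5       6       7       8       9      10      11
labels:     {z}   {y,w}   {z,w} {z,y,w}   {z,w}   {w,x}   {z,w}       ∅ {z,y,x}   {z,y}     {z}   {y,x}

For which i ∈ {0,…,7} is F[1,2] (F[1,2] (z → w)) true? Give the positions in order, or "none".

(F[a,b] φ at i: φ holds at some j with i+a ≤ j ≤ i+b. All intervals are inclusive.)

Evaluate at each i in [0,7]:
  i=0: ✓ (witness j=1)
  i=1: ✓ (witness j=2)
  i=2: ✓ (witness j=3)
  i=3: ✓ (witness j=4)
  i=4: ✓ (witness j=5)
  i=5: ✓ (witness j=6)
  i=6: ✗ (none in [7,8])
  i=7: ✓ (witness j=9)

0, 1, 2, 3, 4, 5, 7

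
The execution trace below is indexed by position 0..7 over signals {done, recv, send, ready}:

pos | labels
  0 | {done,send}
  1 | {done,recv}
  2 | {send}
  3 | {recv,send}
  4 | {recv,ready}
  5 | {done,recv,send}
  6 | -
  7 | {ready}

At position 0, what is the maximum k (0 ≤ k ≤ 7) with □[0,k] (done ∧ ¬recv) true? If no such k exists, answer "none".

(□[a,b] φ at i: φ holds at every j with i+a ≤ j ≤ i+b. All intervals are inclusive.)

0

(done ∧ ¬recv) must hold from j=0 onward; find where it first fails.
  j=0: holds
  j=1: fails
Holds on [0,0], so largest k = 0.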